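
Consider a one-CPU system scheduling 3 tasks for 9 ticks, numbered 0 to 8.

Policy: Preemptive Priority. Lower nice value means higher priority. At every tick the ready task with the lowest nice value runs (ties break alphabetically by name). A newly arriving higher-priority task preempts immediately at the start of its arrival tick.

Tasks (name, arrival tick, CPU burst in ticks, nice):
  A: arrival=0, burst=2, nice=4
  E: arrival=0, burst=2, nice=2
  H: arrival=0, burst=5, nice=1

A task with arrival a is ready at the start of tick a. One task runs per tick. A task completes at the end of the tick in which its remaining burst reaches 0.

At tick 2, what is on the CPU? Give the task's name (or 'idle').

running at tick 2 = H

t=0: ready={A,E,H} → run H
t=1: ready={A,E,H} → run H
t=2: ready={A,E,H} → run H
t=3: ready={A,E,H} → run H
t=4: ready={A,E,H} → run H
t=5: ready={A,E} → run E
t=6: ready={A,E} → run E
t=7: ready={A} → run A
t=8: ready={A} → run A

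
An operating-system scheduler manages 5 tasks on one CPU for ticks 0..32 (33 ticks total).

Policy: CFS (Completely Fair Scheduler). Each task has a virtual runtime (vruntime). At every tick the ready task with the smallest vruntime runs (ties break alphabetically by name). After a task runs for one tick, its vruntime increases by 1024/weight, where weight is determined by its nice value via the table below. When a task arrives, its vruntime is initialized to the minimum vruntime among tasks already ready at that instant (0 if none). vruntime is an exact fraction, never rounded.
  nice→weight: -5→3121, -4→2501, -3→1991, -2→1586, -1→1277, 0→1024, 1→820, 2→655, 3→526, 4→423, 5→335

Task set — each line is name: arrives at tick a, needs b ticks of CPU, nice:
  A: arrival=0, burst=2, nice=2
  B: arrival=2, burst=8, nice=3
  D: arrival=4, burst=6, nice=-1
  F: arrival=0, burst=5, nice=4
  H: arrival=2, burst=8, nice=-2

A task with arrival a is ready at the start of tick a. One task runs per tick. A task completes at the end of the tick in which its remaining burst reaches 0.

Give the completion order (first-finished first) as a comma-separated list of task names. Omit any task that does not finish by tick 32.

t=0: vr[A=0 F=0] → run A
t=1: vr[A=1024/655 F=0] → run F
t=2: vr[A=1024/655 B=1024/655 F=1024/423 H=1024/655] → run A
t=3: vr[B=1024/655 F=1024/423 H=1024/655] → run B
t=4: vr[B=604672/172265 D=1024/655 F=1024/423 H=1024/655] → run D
t=5: vr[B=604672/172265 D=1978368/836435 F=1024/423 H=1024/655] → run H
t=6: vr[B=604672/172265 D=1978368/836435 F=1024/423 H=1147392/519415] → run H
t=7: vr[B=604672/172265 D=1978368/836435 F=1024/423 H=1482752/519415] → run D
t=8: vr[B=604672/172265 D=2649088/836435 F=1024/423 H=1482752/519415] → run F
t=9: vr[B=604672/172265 D=2649088/836435 F=2048/423 H=1482752/519415] → run H
t=10: vr[B=604672/172265 D=2649088/836435 F=2048/423 H=1818112/519415] → run D
t=11: vr[B=604672/172265 D=3319808/836435 F=2048/423 H=1818112/519415] → run H
t=12: vr[B=604672/172265 D=3319808/836435 F=2048/423 H=2153472/519415] → run B
t=13: vr[B=940032/172265 D=3319808/836435 F=2048/423 H=2153472/519415] → run D
t=14: vr[B=940032/172265 D=3990528/836435 F=2048/423 H=2153472/519415] → run H
t=15: vr[B=940032/172265 D=3990528/836435 F=2048/423 H=2488832/519415] → run D
t=16: vr[B=940032/172265 D=4661248/836435 F=2048/423 H=2488832/519415] → run H
t=17: vr[B=940032/172265 D=4661248/836435 F=2048/423 H=2824192/519415] → run F
t=18: vr[B=940032/172265 D=4661248/836435 F=1024/141 H=2824192/519415] → run H
t=19: vr[B=940032/172265 D=4661248/836435 F=1024/141 H=3159552/519415] → run B
t=20: vr[B=1275392/172265 D=4661248/836435 F=1024/141 H=3159552/519415] → run D
t=21: vr[B=1275392/172265 F=1024/141 H=3159552/519415] → run H
t=22: vr[B=1275392/172265 F=1024/141] → run F
t=23: vr[B=1275392/172265 F=4096/423] → run B
t=24: vr[B=1610752/172265 F=4096/423] → run B
t=25: vr[B=1946112/172265 F=4096/423] → run F
t=26: vr[B=1946112/172265] → run B
t=27: vr[B=2281472/172265] → run B
t=28: vr[B=2616832/172265] → run B
t=29: (idle)
t=30: (idle)
t=31: (idle)
t=32: (idle)

completion order = A, D, H, F, B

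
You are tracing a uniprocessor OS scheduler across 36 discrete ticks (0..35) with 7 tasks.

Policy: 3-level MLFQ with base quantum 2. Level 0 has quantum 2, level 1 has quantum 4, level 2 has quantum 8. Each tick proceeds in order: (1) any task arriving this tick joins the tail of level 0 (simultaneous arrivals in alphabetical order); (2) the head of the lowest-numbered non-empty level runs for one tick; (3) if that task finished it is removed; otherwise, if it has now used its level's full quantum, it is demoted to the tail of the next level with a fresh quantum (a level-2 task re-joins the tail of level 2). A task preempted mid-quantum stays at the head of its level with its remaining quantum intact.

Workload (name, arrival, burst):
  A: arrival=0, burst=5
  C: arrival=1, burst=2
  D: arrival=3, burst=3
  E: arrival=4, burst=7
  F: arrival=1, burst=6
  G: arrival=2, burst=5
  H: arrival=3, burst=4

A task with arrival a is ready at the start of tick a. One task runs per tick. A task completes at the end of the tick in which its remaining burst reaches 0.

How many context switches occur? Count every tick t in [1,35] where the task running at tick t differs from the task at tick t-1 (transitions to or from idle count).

context switches = 13

t=0: L0/L1/L2 = A/-/- → run A
t=1: L0/L1/L2 = ACF/-/- → run A
t=2: L0/L1/L2 = CFG/A/- → run C
t=3: L0/L1/L2 = CFGDH/A/- → run C
t=4: L0/L1/L2 = FGDHE/A/- → run F
t=5: L0/L1/L2 = FGDHE/A/- → run F
t=6: L0/L1/L2 = GDHE/AF/- → run G
t=7: L0/L1/L2 = GDHE/AF/- → run G
t=8: L0/L1/L2 = DHE/AFG/- → run D
t=9: L0/L1/L2 = DHE/AFG/- → run D
t=10: L0/L1/L2 = HE/AFGD/- → run H
t=11: L0/L1/L2 = HE/AFGD/- → run H
t=12: L0/L1/L2 = E/AFGDH/- → run E
t=13: L0/L1/L2 = E/AFGDH/- → run E
t=14: L0/L1/L2 = -/AFGDHE/- → run A
t=15: L0/L1/L2 = -/AFGDHE/- → run A
t=16: L0/L1/L2 = -/AFGDHE/- → run A
t=17: L0/L1/L2 = -/FGDHE/- → run F
t=18: L0/L1/L2 = -/FGDHE/- → run F
t=19: L0/L1/L2 = -/FGDHE/- → run F
t=20: L0/L1/L2 = -/FGDHE/- → run F
t=21: L0/L1/L2 = -/GDHE/- → run G
t=22: L0/L1/L2 = -/GDHE/- → run G
t=23: L0/L1/L2 = -/GDHE/- → run G
t=24: L0/L1/L2 = -/DHE/- → run D
t=25: L0/L1/L2 = -/HE/- → run H
t=26: L0/L1/L2 = -/HE/- → run H
t=27: L0/L1/L2 = -/E/- → run E
t=28: L0/L1/L2 = -/E/- → run E
t=29: L0/L1/L2 = -/E/- → run E
t=30: L0/L1/L2 = -/E/- → run E
t=31: L0/L1/L2 = -/-/E → run E
t=32: (idle)
t=33: (idle)
t=34: (idle)
t=35: (idle)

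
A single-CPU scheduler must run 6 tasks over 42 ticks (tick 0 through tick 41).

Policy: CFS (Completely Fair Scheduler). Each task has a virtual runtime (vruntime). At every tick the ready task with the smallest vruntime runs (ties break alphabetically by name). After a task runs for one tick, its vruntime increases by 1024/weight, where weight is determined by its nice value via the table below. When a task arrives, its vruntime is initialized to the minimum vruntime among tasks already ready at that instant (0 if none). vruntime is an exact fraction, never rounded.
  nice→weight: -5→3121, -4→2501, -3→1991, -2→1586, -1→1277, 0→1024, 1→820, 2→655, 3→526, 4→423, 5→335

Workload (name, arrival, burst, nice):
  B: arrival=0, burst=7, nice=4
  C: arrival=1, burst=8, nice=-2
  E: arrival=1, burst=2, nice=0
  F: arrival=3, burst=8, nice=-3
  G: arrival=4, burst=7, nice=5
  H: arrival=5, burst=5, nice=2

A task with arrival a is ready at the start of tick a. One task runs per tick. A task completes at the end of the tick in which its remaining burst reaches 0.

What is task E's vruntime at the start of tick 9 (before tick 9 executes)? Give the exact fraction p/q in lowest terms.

vruntime(E, start of tick 9) = 1447/423

t=0: vr[B=0] → run B
t=1: vr[B=1024/423 C=1024/423 E=1024/423] → run B
t=2: vr[B=2048/423 C=1024/423 E=1024/423] → run C
t=3: vr[B=2048/423 C=1028608/335439 E=1024/423 F=1024/423] → run E
t=4: vr[B=2048/423 C=1028608/335439 E=1447/423 F=1024/423 G=1024/423] → run F
t=5: vr[B=2048/423 C=1028608/335439 E=1447/423 F=2471936/842193 G=1024/423 H=1024/423] → run G
t=6: vr[B=2048/423 C=1028608/335439 E=1447/423 F=2471936/842193 G=776192/141705 H=1024/423] → run H
t=7: vr[B=2048/423 C=1028608/335439 E=1447/423 F=2471936/842193 G=776192/141705 H=1103872/277065] → run F
t=8: vr[B=2048/423 C=1028608/335439 E=1447/423 F=2905088/842193 G=776192/141705 H=1103872/277065] → run C
t=9: vr[B=2048/423 C=1245184/335439 E=1447/423 F=2905088/842193 G=776192/141705 H=1103872/277065] → run E
t=10: vr[B=2048/423 C=1245184/335439 F=2905088/842193 G=776192/141705 H=1103872/277065] → run F
t=11: vr[B=2048/423 C=1245184/335439 F=3338240/842193 G=776192/141705 H=1103872/277065] → run C
t=12: vr[B=2048/423 C=1461760/335439 F=3338240/842193 G=776192/141705 H=1103872/277065] → run F
t=13: vr[B=2048/423 C=1461760/335439 F=3771392/842193 G=776192/141705 H=1103872/277065] → run H
t=14: vr[B=2048/423 C=1461760/335439 F=3771392/842193 G=776192/141705 H=1537024/277065] → run C
t=15: vr[B=2048/423 C=1678336/335439 F=3771392/842193 G=776192/141705 H=1537024/277065] → run F
t=16: vr[B=2048/423 C=1678336/335439 F=4204544/842193 G=776192/141705 H=1537024/277065] → run B
t=17: vr[B=1024/141 C=1678336/335439 F=4204544/842193 G=776192/141705 H=1537024/277065] → run F
t=18: vr[B=1024/141 C=1678336/335439 F=4637696/842193 G=776192/141705 H=1537024/277065] → run C
t=19: vr[B=1024/141 C=1894912/335439 F=4637696/842193 G=776192/141705 H=1537024/277065] → run G
t=20: vr[B=1024/141 C=1894912/335439 F=4637696/842193 G=1209344/141705 H=1537024/277065] → run F
t=21: vr[B=1024/141 C=1894912/335439 F=5070848/842193 G=1209344/141705 H=1537024/277065] → run H
t=22: vr[B=1024/141 C=1894912/335439 F=5070848/842193 G=1209344/141705 H=1970176/277065] → run C
t=23: vr[B=1024/141 C=2111488/335439 F=5070848/842193 G=1209344/141705 H=1970176/277065] → run F
t=24: vr[B=1024/141 C=2111488/335439 G=1209344/141705 H=1970176/277065] → run C
t=25: vr[B=1024/141 C=2328064/335439 G=1209344/141705 H=1970176/277065] → run C
t=26: vr[B=1024/141 G=1209344/141705 H=1970176/277065] → run H
t=27: vr[B=1024/141 G=1209344/141705 H=2403328/277065] → run B
t=28: vr[B=4096/423 G=1209344/141705 H=2403328/277065] → run G
t=29: vr[B=4096/423 G=1642496/141705 H=2403328/277065] → run H
t=30: vr[B=4096/423 G=1642496/141705] → run B
t=31: vr[B=5120/423 G=1642496/141705] → run G
t=32: vr[B=5120/423 G=2075648/141705] → run B
t=33: vr[B=2048/141 G=2075648/141705] → run B
t=34: vr[G=2075648/141705] → run G
t=35: vr[G=501760/28341] → run G
t=36: vr[G=2941952/141705] → run G
t=37: (idle)
t=38: (idle)
t=39: (idle)
t=40: (idle)
t=41: (idle)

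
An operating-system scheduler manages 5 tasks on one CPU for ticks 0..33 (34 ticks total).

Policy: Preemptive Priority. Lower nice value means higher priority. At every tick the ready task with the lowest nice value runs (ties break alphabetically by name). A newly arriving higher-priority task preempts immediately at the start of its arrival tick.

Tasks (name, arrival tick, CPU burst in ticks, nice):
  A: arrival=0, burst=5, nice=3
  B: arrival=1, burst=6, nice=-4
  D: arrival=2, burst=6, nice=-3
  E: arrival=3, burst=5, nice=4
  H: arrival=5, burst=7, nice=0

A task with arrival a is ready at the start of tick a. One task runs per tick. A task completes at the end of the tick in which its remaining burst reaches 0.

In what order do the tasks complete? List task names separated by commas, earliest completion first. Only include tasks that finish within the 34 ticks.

t=0: ready={A} → run A
t=1: ready={A,B} → run B
t=2: ready={A,B,D} → run B
t=3: ready={A,B,D,E} → run B
t=4: ready={A,B,D,E} → run B
t=5: ready={A,B,D,E,H} → run B
t=6: ready={A,B,D,E,H} → run B
t=7: ready={A,D,E,H} → run D
t=8: ready={A,D,E,H} → run D
t=9: ready={A,D,E,H} → run D
t=10: ready={A,D,E,H} → run D
t=11: ready={A,D,E,H} → run D
t=12: ready={A,D,E,H} → run D
t=13: ready={A,E,H} → run H
t=14: ready={A,E,H} → run H
t=15: ready={A,E,H} → run H
t=16: ready={A,E,H} → run H
t=17: ready={A,E,H} → run H
t=18: ready={A,E,H} → run H
t=19: ready={A,E,H} → run H
t=20: ready={A,E} → run A
t=21: ready={A,E} → run A
t=22: ready={A,E} → run A
t=23: ready={A,E} → run A
t=24: ready={E} → run E
t=25: ready={E} → run E
t=26: ready={E} → run E
t=27: ready={E} → run E
t=28: ready={E} → run E
t=29: (idle)
t=30: (idle)
t=31: (idle)
t=32: (idle)
t=33: (idle)

completion order = B, D, H, A, E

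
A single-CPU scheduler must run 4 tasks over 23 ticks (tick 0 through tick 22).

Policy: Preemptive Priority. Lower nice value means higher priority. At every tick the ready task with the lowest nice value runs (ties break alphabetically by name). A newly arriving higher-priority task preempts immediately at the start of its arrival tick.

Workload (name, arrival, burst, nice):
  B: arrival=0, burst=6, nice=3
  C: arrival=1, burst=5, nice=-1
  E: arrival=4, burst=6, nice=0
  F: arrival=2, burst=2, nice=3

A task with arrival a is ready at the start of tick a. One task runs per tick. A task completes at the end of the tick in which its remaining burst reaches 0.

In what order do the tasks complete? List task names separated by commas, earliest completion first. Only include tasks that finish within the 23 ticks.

t=0: ready={B} → run B
t=1: ready={B,C} → run C
t=2: ready={B,C,F} → run C
t=3: ready={B,C,F} → run C
t=4: ready={B,C,E,F} → run C
t=5: ready={B,C,E,F} → run C
t=6: ready={B,E,F} → run E
t=7: ready={B,E,F} → run E
t=8: ready={B,E,F} → run E
t=9: ready={B,E,F} → run E
t=10: ready={B,E,F} → run E
t=11: ready={B,E,F} → run E
t=12: ready={B,F} → run B
t=13: ready={B,F} → run B
t=14: ready={B,F} → run B
t=15: ready={B,F} → run B
t=16: ready={B,F} → run B
t=17: ready={F} → run F
t=18: ready={F} → run F
t=19: (idle)
t=20: (idle)
t=21: (idle)
t=22: (idle)

completion order = C, E, B, F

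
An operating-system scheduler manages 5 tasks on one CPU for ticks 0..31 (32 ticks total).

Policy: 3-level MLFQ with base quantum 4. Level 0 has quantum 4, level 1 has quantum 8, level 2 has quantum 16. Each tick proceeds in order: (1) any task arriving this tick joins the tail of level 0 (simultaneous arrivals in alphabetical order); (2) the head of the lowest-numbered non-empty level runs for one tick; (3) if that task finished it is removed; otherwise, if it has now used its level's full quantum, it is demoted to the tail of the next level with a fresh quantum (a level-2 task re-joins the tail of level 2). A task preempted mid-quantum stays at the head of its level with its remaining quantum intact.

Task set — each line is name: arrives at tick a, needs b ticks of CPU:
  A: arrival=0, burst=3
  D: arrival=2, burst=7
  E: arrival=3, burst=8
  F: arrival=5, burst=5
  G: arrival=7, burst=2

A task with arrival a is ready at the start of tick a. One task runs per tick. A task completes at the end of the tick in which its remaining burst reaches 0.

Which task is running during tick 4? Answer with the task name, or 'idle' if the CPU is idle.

running at tick 4 = D

t=0: L0/L1/L2 = A/-/- → run A
t=1: L0/L1/L2 = A/-/- → run A
t=2: L0/L1/L2 = AD/-/- → run A
t=3: L0/L1/L2 = DE/-/- → run D
t=4: L0/L1/L2 = DE/-/- → run D
t=5: L0/L1/L2 = DEF/-/- → run D
t=6: L0/L1/L2 = DEF/-/- → run D
t=7: L0/L1/L2 = EFG/D/- → run E
t=8: L0/L1/L2 = EFG/D/- → run E
t=9: L0/L1/L2 = EFG/D/- → run E
t=10: L0/L1/L2 = EFG/D/- → run E
t=11: L0/L1/L2 = FG/DE/- → run F
t=12: L0/L1/L2 = FG/DE/- → run F
t=13: L0/L1/L2 = FG/DE/- → run F
t=14: L0/L1/L2 = FG/DE/- → run F
t=15: L0/L1/L2 = G/DEF/- → run G
t=16: L0/L1/L2 = G/DEF/- → run G
t=17: L0/L1/L2 = -/DEF/- → run D
t=18: L0/L1/L2 = -/DEF/- → run D
t=19: L0/L1/L2 = -/DEF/- → run D
t=20: L0/L1/L2 = -/EF/- → run E
t=21: L0/L1/L2 = -/EF/- → run E
t=22: L0/L1/L2 = -/EF/- → run E
t=23: L0/L1/L2 = -/EF/- → run E
t=24: L0/L1/L2 = -/F/- → run F
t=25: (idle)
t=26: (idle)
t=27: (idle)
t=28: (idle)
t=29: (idle)
t=30: (idle)
t=31: (idle)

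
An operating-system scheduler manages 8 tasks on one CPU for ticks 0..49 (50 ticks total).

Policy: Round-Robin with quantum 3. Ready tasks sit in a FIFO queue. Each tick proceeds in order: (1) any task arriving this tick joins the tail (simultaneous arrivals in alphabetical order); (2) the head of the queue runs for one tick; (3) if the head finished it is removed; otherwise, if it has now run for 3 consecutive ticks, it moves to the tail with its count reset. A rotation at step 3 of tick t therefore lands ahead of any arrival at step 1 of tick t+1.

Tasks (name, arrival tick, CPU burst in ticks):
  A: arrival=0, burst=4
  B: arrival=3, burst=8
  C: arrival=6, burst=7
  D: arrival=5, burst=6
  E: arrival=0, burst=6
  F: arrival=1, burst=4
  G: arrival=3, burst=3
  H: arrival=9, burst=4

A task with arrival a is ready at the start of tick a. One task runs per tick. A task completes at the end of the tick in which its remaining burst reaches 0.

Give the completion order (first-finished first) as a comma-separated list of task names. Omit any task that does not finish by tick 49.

t=0: queue=[A,E] q_used=0 → run A
t=1: queue=[A,E,F] q_used=1 → run A
t=2: queue=[A,E,F] q_used=2 → run A
t=3: queue=[E,F,A,B,G] q_used=0 → run E
t=4: queue=[E,F,A,B,G] q_used=1 → run E
t=5: queue=[E,F,A,B,G,D] q_used=2 → run E
t=6: queue=[F,A,B,G,D,E,C] q_used=0 → run F
t=7: queue=[F,A,B,G,D,E,C] q_used=1 → run F
t=8: queue=[F,A,B,G,D,E,C] q_used=2 → run F
t=9: queue=[A,B,G,D,E,C,F,H] q_used=0 → run A
t=10: queue=[B,G,D,E,C,F,H] q_used=0 → run B
t=11: queue=[B,G,D,E,C,F,H] q_used=1 → run B
t=12: queue=[B,G,D,E,C,F,H] q_used=2 → run B
t=13: queue=[G,D,E,C,F,H,B] q_used=0 → run G
t=14: queue=[G,D,E,C,F,H,B] q_used=1 → run G
t=15: queue=[G,D,E,C,F,H,B] q_used=2 → run G
t=16: queue=[D,E,C,F,H,B] q_used=0 → run D
t=17: queue=[D,E,C,F,H,B] q_used=1 → run D
t=18: queue=[D,E,C,F,H,B] q_used=2 → run D
t=19: queue=[E,C,F,H,B,D] q_used=0 → run E
t=20: queue=[E,C,F,H,B,D] q_used=1 → run E
t=21: queue=[E,C,F,H,B,D] q_used=2 → run E
t=22: queue=[C,F,H,B,D] q_used=0 → run C
t=23: queue=[C,F,H,B,D] q_used=1 → run C
t=24: queue=[C,F,H,B,D] q_used=2 → run C
t=25: queue=[F,H,B,D,C] q_used=0 → run F
t=26: queue=[H,B,D,C] q_used=0 → run H
t=27: queue=[H,B,D,C] q_used=1 → run H
t=28: queue=[H,B,D,C] q_used=2 → run H
t=29: queue=[B,D,C,H] q_used=0 → run B
t=30: queue=[B,D,C,H] q_used=1 → run B
t=31: queue=[B,D,C,H] q_used=2 → run B
t=32: queue=[D,C,H,B] q_used=0 → run D
t=33: queue=[D,C,H,B] q_used=1 → run D
t=34: queue=[D,C,H,B] q_used=2 → run D
t=35: queue=[C,H,B] q_used=0 → run C
t=36: queue=[C,H,B] q_used=1 → run C
t=37: queue=[C,H,B] q_used=2 → run C
t=38: queue=[H,B,C] q_used=0 → run H
t=39: queue=[B,C] q_used=0 → run B
t=40: queue=[B,C] q_used=1 → run B
t=41: queue=[C] q_used=0 → run C
t=42: (idle)
t=43: (idle)
t=44: (idle)
t=45: (idle)
t=46: (idle)
t=47: (idle)
t=48: (idle)
t=49: (idle)

completion order = A, G, E, F, D, H, B, C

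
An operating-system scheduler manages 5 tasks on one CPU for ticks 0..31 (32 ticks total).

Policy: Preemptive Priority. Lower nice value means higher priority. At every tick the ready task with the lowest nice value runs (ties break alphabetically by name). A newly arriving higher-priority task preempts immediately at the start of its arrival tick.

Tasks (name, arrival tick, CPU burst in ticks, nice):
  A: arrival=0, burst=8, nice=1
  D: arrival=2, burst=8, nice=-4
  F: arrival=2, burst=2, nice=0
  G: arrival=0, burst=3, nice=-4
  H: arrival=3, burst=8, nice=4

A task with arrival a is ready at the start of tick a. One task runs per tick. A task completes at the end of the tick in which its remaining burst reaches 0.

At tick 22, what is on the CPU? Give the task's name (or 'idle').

running at tick 22 = H

t=0: ready={A,G} → run G
t=1: ready={A,G} → run G
t=2: ready={A,D,F,G} → run D
t=3: ready={A,D,F,G,H} → run D
t=4: ready={A,D,F,G,H} → run D
t=5: ready={A,D,F,G,H} → run D
t=6: ready={A,D,F,G,H} → run D
t=7: ready={A,D,F,G,H} → run D
t=8: ready={A,D,F,G,H} → run D
t=9: ready={A,D,F,G,H} → run D
t=10: ready={A,F,G,H} → run G
t=11: ready={A,F,H} → run F
t=12: ready={A,F,H} → run F
t=13: ready={A,H} → run A
t=14: ready={A,H} → run A
t=15: ready={A,H} → run A
t=16: ready={A,H} → run A
t=17: ready={A,H} → run A
t=18: ready={A,H} → run A
t=19: ready={A,H} → run A
t=20: ready={A,H} → run A
t=21: ready={H} → run H
t=22: ready={H} → run H
t=23: ready={H} → run H
t=24: ready={H} → run H
t=25: ready={H} → run H
t=26: ready={H} → run H
t=27: ready={H} → run H
t=28: ready={H} → run H
t=29: (idle)
t=30: (idle)
t=31: (idle)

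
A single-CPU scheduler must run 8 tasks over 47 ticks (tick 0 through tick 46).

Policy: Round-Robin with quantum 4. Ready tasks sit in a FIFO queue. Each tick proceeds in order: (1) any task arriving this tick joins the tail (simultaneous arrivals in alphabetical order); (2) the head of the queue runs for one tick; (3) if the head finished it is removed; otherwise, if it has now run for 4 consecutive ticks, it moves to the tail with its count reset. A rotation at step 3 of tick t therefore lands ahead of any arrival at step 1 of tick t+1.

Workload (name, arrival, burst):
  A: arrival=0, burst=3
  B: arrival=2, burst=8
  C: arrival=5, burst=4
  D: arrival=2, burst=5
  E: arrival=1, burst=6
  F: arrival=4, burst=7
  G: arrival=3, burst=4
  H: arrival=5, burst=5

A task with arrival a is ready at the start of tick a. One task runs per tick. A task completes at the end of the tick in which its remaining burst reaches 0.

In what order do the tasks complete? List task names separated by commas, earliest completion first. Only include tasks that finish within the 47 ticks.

t=0: queue=[A] q_used=0 → run A
t=1: queue=[A,E] q_used=1 → run A
t=2: queue=[A,E,B,D] q_used=2 → run A
t=3: queue=[E,B,D,G] q_used=0 → run E
t=4: queue=[E,B,D,G,F] q_used=1 → run E
t=5: queue=[E,B,D,G,F,C,H] q_used=2 → run E
t=6: queue=[E,B,D,G,F,C,H] q_used=3 → run E
t=7: queue=[B,D,G,F,C,H,E] q_used=0 → run B
t=8: queue=[B,D,G,F,C,H,E] q_used=1 → run B
t=9: queue=[B,D,G,F,C,H,E] q_used=2 → run B
t=10: queue=[B,D,G,F,C,H,E] q_used=3 → run B
t=11: queue=[D,G,F,C,H,E,B] q_used=0 → run D
t=12: queue=[D,G,F,C,H,E,B] q_used=1 → run D
t=13: queue=[D,G,F,C,H,E,B] q_used=2 → run D
t=14: queue=[D,G,F,C,H,E,B] q_used=3 → run D
t=15: queue=[G,F,C,H,E,B,D] q_used=0 → run G
t=16: queue=[G,F,C,H,E,B,D] q_used=1 → run G
t=17: queue=[G,F,C,H,E,B,D] q_used=2 → run G
t=18: queue=[G,F,C,H,E,B,D] q_used=3 → run G
t=19: queue=[F,C,H,E,B,D] q_used=0 → run F
t=20: queue=[F,C,H,E,B,D] q_used=1 → run F
t=21: queue=[F,C,H,E,B,D] q_used=2 → run F
t=22: queue=[F,C,H,E,B,D] q_used=3 → run F
t=23: queue=[C,H,E,B,D,F] q_used=0 → run C
t=24: queue=[C,H,E,B,D,F] q_used=1 → run C
t=25: queue=[C,H,E,B,D,F] q_used=2 → run C
t=26: queue=[C,H,E,B,D,F] q_used=3 → run C
t=27: queue=[H,E,B,D,F] q_used=0 → run H
t=28: queue=[H,E,B,D,F] q_used=1 → run H
t=29: queue=[H,E,B,D,F] q_used=2 → run H
t=30: queue=[H,E,B,D,F] q_used=3 → run H
t=31: queue=[E,B,D,F,H] q_used=0 → run E
t=32: queue=[E,B,D,F,H] q_used=1 → run E
t=33: queue=[B,D,F,H] q_used=0 → run B
t=34: queue=[B,D,F,H] q_used=1 → run B
t=35: queue=[B,D,F,H] q_used=2 → run B
t=36: queue=[B,D,F,H] q_used=3 → run B
t=37: queue=[D,F,H] q_used=0 → run D
t=38: queue=[F,H] q_used=0 → run F
t=39: queue=[F,H] q_used=1 → run F
t=40: queue=[F,H] q_used=2 → run F
t=41: queue=[H] q_used=0 → run H
t=42: (idle)
t=43: (idle)
t=44: (idle)
t=45: (idle)
t=46: (idle)

completion order = A, G, C, E, B, D, F, H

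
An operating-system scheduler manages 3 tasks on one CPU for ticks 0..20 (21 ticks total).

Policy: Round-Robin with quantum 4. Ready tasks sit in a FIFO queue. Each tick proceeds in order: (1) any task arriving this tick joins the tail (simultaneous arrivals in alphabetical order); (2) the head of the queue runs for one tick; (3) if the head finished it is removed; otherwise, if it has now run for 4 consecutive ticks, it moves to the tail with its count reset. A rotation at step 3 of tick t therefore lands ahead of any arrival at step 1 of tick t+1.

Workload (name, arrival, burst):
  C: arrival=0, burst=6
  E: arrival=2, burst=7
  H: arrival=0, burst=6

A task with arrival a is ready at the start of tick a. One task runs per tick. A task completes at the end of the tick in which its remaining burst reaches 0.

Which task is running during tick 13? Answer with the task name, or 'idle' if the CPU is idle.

t=0: queue=[C,H] q_used=0 → run C
t=1: queue=[C,H] q_used=1 → run C
t=2: queue=[C,H,E] q_used=2 → run C
t=3: queue=[C,H,E] q_used=3 → run C
t=4: queue=[H,E,C] q_used=0 → run H
t=5: queue=[H,E,C] q_used=1 → run H
t=6: queue=[H,E,C] q_used=2 → run H
t=7: queue=[H,E,C] q_used=3 → run H
t=8: queue=[E,C,H] q_used=0 → run E
t=9: queue=[E,C,H] q_used=1 → run E
t=10: queue=[E,C,H] q_used=2 → run E
t=11: queue=[E,C,H] q_used=3 → run E
t=12: queue=[C,H,E] q_used=0 → run C
t=13: queue=[C,H,E] q_used=1 → run C
t=14: queue=[H,E] q_used=0 → run H
t=15: queue=[H,E] q_used=1 → run H
t=16: queue=[E] q_used=0 → run E
t=17: queue=[E] q_used=1 → run E
t=18: queue=[E] q_used=2 → run E
t=19: (idle)
t=20: (idle)

running at tick 13 = C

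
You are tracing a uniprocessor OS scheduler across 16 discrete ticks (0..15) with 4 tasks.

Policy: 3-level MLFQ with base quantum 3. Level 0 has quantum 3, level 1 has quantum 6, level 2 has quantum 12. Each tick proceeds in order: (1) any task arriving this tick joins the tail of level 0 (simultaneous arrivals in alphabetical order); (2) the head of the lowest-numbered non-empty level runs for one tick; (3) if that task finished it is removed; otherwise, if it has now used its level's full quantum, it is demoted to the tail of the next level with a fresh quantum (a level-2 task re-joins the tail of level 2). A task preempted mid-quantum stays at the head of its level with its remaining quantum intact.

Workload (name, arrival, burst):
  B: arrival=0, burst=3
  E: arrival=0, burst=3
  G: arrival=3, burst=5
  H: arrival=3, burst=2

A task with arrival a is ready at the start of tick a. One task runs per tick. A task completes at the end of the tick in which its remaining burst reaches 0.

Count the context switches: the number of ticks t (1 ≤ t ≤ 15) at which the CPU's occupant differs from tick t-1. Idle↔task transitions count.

context switches = 5

t=0: L0/L1/L2 = BE/-/- → run B
t=1: L0/L1/L2 = BE/-/- → run B
t=2: L0/L1/L2 = BE/-/- → run B
t=3: L0/L1/L2 = EGH/-/- → run E
t=4: L0/L1/L2 = EGH/-/- → run E
t=5: L0/L1/L2 = EGH/-/- → run E
t=6: L0/L1/L2 = GH/-/- → run G
t=7: L0/L1/L2 = GH/-/- → run G
t=8: L0/L1/L2 = GH/-/- → run G
t=9: L0/L1/L2 = H/G/- → run H
t=10: L0/L1/L2 = H/G/- → run H
t=11: L0/L1/L2 = -/G/- → run G
t=12: L0/L1/L2 = -/G/- → run G
t=13: (idle)
t=14: (idle)
t=15: (idle)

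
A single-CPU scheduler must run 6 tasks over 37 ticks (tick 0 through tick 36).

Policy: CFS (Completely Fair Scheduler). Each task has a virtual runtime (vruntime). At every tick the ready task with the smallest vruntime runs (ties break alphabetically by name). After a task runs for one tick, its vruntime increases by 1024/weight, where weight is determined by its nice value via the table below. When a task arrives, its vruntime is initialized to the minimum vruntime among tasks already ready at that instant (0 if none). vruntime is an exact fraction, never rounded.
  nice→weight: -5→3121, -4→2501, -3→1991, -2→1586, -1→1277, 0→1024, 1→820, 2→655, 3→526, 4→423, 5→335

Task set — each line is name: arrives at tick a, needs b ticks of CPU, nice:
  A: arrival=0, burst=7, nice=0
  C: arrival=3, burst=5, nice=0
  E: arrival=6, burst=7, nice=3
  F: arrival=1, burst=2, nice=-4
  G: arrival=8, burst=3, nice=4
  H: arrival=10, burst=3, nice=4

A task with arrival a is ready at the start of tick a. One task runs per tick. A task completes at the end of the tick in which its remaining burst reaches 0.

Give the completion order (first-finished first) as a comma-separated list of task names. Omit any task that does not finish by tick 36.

t=0: vr[A=0] → run A
t=1: vr[A=1 F=1] → run A
t=2: vr[A=2 F=1] → run F
t=3: vr[A=2 C=3525/2501 F=3525/2501] → run C
t=4: vr[A=2 C=6026/2501 F=3525/2501] → run F
t=5: vr[A=2 C=6026/2501] → run A
t=6: vr[A=3 C=6026/2501 E=6026/2501] → run C
t=7: vr[A=3 C=8527/2501 E=6026/2501] → run E
t=8: vr[A=3 C=8527/2501 E=2865350/657763 G=3] → run A
t=9: vr[A=4 C=8527/2501 E=2865350/657763 G=3] → run G
t=10: vr[A=4 C=8527/2501 E=2865350/657763 G=2293/423 H=8527/2501] → run C
t=11: vr[A=4 C=11028/2501 E=2865350/657763 G=2293/423 H=8527/2501] → run H
t=12: vr[A=4 C=11028/2501 E=2865350/657763 G=2293/423 H=6167945/1057923] → run A
t=13: vr[A=5 C=11028/2501 E=2865350/657763 G=2293/423 H=6167945/1057923] → run E
t=14: vr[A=5 C=11028/2501 E=4145862/657763 G=2293/423 H=6167945/1057923] → run C
t=15: vr[A=5 C=13529/2501 E=4145862/657763 G=2293/423 H=6167945/1057923] → run A
t=16: vr[A=6 C=13529/2501 E=4145862/657763 G=2293/423 H=6167945/1057923] → run C
t=17: vr[A=6 E=4145862/657763 G=2293/423 H=6167945/1057923] → run G
t=18: vr[A=6 E=4145862/657763 G=3317/423 H=6167945/1057923] → run H
t=19: vr[A=6 E=4145862/657763 G=3317/423 H=8728969/1057923] → run A
t=20: vr[E=4145862/657763 G=3317/423 H=8728969/1057923] → run E
t=21: vr[E=5426374/657763 G=3317/423 H=8728969/1057923] → run G
t=22: vr[E=5426374/657763 H=8728969/1057923] → run E
t=23: vr[E=6706886/657763 H=8728969/1057923] → run H
t=24: vr[E=6706886/657763] → run E
t=25: vr[E=7987398/657763] → run E
t=26: vr[E=9267910/657763] → run E
t=27: (idle)
t=28: (idle)
t=29: (idle)
t=30: (idle)
t=31: (idle)
t=32: (idle)
t=33: (idle)
t=34: (idle)
t=35: (idle)
t=36: (idle)

completion order = F, C, A, G, H, E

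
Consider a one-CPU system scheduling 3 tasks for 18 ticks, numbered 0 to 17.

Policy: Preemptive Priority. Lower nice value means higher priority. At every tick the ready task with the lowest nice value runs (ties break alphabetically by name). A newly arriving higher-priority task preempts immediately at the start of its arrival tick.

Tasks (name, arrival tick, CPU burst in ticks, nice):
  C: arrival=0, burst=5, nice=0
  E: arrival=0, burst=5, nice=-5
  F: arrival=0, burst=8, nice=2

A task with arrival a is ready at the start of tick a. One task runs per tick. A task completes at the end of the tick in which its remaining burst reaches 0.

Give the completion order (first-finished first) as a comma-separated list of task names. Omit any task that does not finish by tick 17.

completion order = E, C, F

t=0: ready={C,E,F} → run E
t=1: ready={C,E,F} → run E
t=2: ready={C,E,F} → run E
t=3: ready={C,E,F} → run E
t=4: ready={C,E,F} → run E
t=5: ready={C,F} → run C
t=6: ready={C,F} → run C
t=7: ready={C,F} → run C
t=8: ready={C,F} → run C
t=9: ready={C,F} → run C
t=10: ready={F} → run F
t=11: ready={F} → run F
t=12: ready={F} → run F
t=13: ready={F} → run F
t=14: ready={F} → run F
t=15: ready={F} → run F
t=16: ready={F} → run F
t=17: ready={F} → run F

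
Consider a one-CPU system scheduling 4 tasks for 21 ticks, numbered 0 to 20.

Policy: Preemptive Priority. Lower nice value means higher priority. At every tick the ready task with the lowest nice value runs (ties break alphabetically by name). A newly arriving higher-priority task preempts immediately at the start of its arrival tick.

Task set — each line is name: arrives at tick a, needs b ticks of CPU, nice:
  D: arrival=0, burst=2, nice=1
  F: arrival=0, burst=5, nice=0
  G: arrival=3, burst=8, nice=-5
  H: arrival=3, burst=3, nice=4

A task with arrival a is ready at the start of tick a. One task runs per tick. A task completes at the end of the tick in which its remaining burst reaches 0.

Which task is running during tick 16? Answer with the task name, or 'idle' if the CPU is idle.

t=0: ready={D,F} → run F
t=1: ready={D,F} → run F
t=2: ready={D,F} → run F
t=3: ready={D,F,G,H} → run G
t=4: ready={D,F,G,H} → run G
t=5: ready={D,F,G,H} → run G
t=6: ready={D,F,G,H} → run G
t=7: ready={D,F,G,H} → run G
t=8: ready={D,F,G,H} → run G
t=9: ready={D,F,G,H} → run G
t=10: ready={D,F,G,H} → run G
t=11: ready={D,F,H} → run F
t=12: ready={D,F,H} → run F
t=13: ready={D,H} → run D
t=14: ready={D,H} → run D
t=15: ready={H} → run H
t=16: ready={H} → run H
t=17: ready={H} → run H
t=18: (idle)
t=19: (idle)
t=20: (idle)

running at tick 16 = H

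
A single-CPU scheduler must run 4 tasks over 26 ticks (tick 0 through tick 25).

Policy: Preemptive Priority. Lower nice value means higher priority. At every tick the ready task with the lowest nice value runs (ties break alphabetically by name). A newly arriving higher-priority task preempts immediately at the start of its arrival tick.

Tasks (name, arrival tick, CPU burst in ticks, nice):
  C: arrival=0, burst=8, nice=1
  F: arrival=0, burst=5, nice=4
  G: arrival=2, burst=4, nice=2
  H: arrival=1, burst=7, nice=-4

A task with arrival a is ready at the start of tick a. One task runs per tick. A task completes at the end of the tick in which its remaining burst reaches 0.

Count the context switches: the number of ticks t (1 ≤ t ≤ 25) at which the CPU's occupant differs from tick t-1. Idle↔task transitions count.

t=0: ready={C,F} → run C
t=1: ready={C,F,H} → run H
t=2: ready={C,F,G,H} → run H
t=3: ready={C,F,G,H} → run H
t=4: ready={C,F,G,H} → run H
t=5: ready={C,F,G,H} → run H
t=6: ready={C,F,G,H} → run H
t=7: ready={C,F,G,H} → run H
t=8: ready={C,F,G} → run C
t=9: ready={C,F,G} → run C
t=10: ready={C,F,G} → run C
t=11: ready={C,F,G} → run C
t=12: ready={C,F,G} → run C
t=13: ready={C,F,G} → run C
t=14: ready={C,F,G} → run C
t=15: ready={F,G} → run G
t=16: ready={F,G} → run G
t=17: ready={F,G} → run G
t=18: ready={F,G} → run G
t=19: ready={F} → run F
t=20: ready={F} → run F
t=21: ready={F} → run F
t=22: ready={F} → run F
t=23: ready={F} → run F
t=24: (idle)
t=25: (idle)

context switches = 5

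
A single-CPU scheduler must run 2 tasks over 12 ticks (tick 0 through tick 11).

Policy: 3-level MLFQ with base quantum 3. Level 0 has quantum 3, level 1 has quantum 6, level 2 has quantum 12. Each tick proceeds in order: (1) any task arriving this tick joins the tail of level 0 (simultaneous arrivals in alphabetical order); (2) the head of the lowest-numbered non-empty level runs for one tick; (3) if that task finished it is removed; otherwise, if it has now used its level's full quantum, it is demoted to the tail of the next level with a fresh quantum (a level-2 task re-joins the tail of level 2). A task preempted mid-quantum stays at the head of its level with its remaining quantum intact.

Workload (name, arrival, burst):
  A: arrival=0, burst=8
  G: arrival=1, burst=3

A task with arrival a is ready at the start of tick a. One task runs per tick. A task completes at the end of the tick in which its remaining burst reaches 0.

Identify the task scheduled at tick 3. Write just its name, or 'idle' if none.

t=0: L0/L1/L2 = A/-/- → run A
t=1: L0/L1/L2 = AG/-/- → run A
t=2: L0/L1/L2 = AG/-/- → run A
t=3: L0/L1/L2 = G/A/- → run G
t=4: L0/L1/L2 = G/A/- → run G
t=5: L0/L1/L2 = G/A/- → run G
t=6: L0/L1/L2 = -/A/- → run A
t=7: L0/L1/L2 = -/A/- → run A
t=8: L0/L1/L2 = -/A/- → run A
t=9: L0/L1/L2 = -/A/- → run A
t=10: L0/L1/L2 = -/A/- → run A
t=11: (idle)

running at tick 3 = G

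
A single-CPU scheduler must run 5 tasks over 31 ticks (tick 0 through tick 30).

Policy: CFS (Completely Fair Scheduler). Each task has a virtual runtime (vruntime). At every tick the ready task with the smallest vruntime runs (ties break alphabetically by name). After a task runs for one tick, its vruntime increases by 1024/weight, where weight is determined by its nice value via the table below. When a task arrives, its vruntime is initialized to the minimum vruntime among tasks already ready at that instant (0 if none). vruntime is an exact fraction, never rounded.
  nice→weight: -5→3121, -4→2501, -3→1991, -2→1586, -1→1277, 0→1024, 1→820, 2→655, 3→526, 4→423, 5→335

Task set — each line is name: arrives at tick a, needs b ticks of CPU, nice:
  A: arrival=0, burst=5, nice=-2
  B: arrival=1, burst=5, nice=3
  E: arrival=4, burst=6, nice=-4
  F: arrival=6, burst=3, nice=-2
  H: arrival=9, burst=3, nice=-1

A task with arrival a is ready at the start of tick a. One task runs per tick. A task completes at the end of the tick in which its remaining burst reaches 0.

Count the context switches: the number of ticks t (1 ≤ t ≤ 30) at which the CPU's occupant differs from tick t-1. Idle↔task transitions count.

t=0: vr[A=0] → run A
t=1: vr[A=512/793 B=512/793] → run A
t=2: vr[A=1024/793 B=512/793] → run B
t=3: vr[A=1024/793 B=540672/208559] → run A
t=4: vr[A=1536/793 B=540672/208559 E=1536/793] → run A
t=5: vr[A=2048/793 B=540672/208559 E=1536/793] → run E
t=6: vr[A=2048/793 B=540672/208559 E=76288/32513 F=76288/32513] → run E
t=7: vr[A=2048/793 B=540672/208559 E=89600/32513 F=76288/32513] → run F
t=8: vr[A=2048/793 B=540672/208559 E=89600/32513 F=97280/32513] → run A
t=9: vr[B=540672/208559 E=89600/32513 F=97280/32513 H=540672/208559] → run B
t=10: vr[B=946688/208559 E=89600/32513 F=97280/32513 H=540672/208559] → run H
t=11: vr[B=946688/208559 E=89600/32513 F=97280/32513 H=904002560/266329843] → run E
t=12: vr[B=946688/208559 E=102912/32513 F=97280/32513 H=904002560/266329843] → run F
t=13: vr[B=946688/208559 E=102912/32513 F=118272/32513 H=904002560/266329843] → run E
t=14: vr[B=946688/208559 E=116224/32513 F=118272/32513 H=904002560/266329843] → run H
t=15: vr[B=946688/208559 E=116224/32513 F=118272/32513 H=1117566976/266329843] → run E
t=16: vr[B=946688/208559 E=129536/32513 F=118272/32513 H=1117566976/266329843] → run F
t=17: vr[B=946688/208559 E=129536/32513 H=1117566976/266329843] → run E
t=18: vr[B=946688/208559 H=1117566976/266329843] → run H
t=19: vr[B=946688/208559] → run B
t=20: vr[B=1352704/208559] → run B
t=21: vr[B=1758720/208559] → run B
t=22: (idle)
t=23: (idle)
t=24: (idle)
t=25: (idle)
t=26: (idle)
t=27: (idle)
t=28: (idle)
t=29: (idle)
t=30: (idle)

context switches = 17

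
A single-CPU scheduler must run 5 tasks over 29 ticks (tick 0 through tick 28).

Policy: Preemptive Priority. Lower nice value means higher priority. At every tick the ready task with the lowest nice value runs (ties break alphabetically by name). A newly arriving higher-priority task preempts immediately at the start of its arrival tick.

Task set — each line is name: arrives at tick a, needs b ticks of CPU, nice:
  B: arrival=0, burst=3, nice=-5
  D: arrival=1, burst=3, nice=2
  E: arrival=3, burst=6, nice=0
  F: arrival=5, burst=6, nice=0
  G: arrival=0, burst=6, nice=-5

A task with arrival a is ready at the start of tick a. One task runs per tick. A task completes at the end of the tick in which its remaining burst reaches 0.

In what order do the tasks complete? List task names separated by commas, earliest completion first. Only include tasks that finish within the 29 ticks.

completion order = B, G, E, F, D

t=0: ready={B,G} → run B
t=1: ready={B,D,G} → run B
t=2: ready={B,D,G} → run B
t=3: ready={D,E,G} → run G
t=4: ready={D,E,G} → run G
t=5: ready={D,E,F,G} → run G
t=6: ready={D,E,F,G} → run G
t=7: ready={D,E,F,G} → run G
t=8: ready={D,E,F,G} → run G
t=9: ready={D,E,F} → run E
t=10: ready={D,E,F} → run E
t=11: ready={D,E,F} → run E
t=12: ready={D,E,F} → run E
t=13: ready={D,E,F} → run E
t=14: ready={D,E,F} → run E
t=15: ready={D,F} → run F
t=16: ready={D,F} → run F
t=17: ready={D,F} → run F
t=18: ready={D,F} → run F
t=19: ready={D,F} → run F
t=20: ready={D,F} → run F
t=21: ready={D} → run D
t=22: ready={D} → run D
t=23: ready={D} → run D
t=24: (idle)
t=25: (idle)
t=26: (idle)
t=27: (idle)
t=28: (idle)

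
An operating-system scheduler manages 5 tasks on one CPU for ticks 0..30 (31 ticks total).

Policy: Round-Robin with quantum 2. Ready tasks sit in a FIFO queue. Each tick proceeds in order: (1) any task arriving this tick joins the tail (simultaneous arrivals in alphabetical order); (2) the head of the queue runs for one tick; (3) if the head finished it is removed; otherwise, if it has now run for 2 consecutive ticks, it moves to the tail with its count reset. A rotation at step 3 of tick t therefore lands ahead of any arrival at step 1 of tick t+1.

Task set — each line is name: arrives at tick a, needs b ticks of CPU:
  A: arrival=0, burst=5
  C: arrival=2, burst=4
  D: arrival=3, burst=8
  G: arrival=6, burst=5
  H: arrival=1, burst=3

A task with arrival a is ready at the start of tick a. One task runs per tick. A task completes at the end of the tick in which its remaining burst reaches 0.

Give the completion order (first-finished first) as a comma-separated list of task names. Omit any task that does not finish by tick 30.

t=0: queue=[A] q_used=0 → run A
t=1: queue=[A,H] q_used=1 → run A
t=2: queue=[H,A,C] q_used=0 → run H
t=3: queue=[H,A,C,D] q_used=1 → run H
t=4: queue=[A,C,D,H] q_used=0 → run A
t=5: queue=[A,C,D,H] q_used=1 → run A
t=6: queue=[C,D,H,A,G] q_used=0 → run C
t=7: queue=[C,D,H,A,G] q_used=1 → run C
t=8: queue=[D,H,A,G,C] q_used=0 → run D
t=9: queue=[D,H,A,G,C] q_used=1 → run D
t=10: queue=[H,A,G,C,D] q_used=0 → run H
t=11: queue=[A,G,C,D] q_used=0 → run A
t=12: queue=[G,C,D] q_used=0 → run G
t=13: queue=[G,C,D] q_used=1 → run G
t=14: queue=[C,D,G] q_used=0 → run C
t=15: queue=[C,D,G] q_used=1 → run C
t=16: queue=[D,G] q_used=0 → run D
t=17: queue=[D,G] q_used=1 → run D
t=18: queue=[G,D] q_used=0 → run G
t=19: queue=[G,D] q_used=1 → run G
t=20: queue=[D,G] q_used=0 → run D
t=21: queue=[D,G] q_used=1 → run D
t=22: queue=[G,D] q_used=0 → run G
t=23: queue=[D] q_used=0 → run D
t=24: queue=[D] q_used=1 → run D
t=25: (idle)
t=26: (idle)
t=27: (idle)
t=28: (idle)
t=29: (idle)
t=30: (idle)

completion order = H, A, C, G, D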